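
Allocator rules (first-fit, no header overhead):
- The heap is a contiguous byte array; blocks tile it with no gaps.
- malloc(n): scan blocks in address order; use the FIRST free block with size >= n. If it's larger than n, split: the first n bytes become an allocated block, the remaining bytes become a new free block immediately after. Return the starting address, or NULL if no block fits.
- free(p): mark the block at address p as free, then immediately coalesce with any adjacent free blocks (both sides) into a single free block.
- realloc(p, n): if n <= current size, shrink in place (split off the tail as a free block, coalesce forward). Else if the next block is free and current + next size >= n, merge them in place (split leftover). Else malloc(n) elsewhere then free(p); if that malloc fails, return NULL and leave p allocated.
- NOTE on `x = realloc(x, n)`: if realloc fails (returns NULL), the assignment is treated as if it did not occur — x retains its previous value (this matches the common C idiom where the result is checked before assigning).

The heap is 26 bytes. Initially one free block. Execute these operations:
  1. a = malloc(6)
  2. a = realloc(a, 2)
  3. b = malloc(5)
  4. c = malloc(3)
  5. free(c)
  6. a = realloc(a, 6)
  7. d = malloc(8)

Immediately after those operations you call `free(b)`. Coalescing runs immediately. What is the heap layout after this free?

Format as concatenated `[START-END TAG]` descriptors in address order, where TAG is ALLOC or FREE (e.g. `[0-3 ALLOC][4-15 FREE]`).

Answer: [0-6 FREE][7-12 ALLOC][13-20 ALLOC][21-25 FREE]

Derivation:
Op 1: a = malloc(6) -> a = 0; heap: [0-5 ALLOC][6-25 FREE]
Op 2: a = realloc(a, 2) -> a = 0; heap: [0-1 ALLOC][2-25 FREE]
Op 3: b = malloc(5) -> b = 2; heap: [0-1 ALLOC][2-6 ALLOC][7-25 FREE]
Op 4: c = malloc(3) -> c = 7; heap: [0-1 ALLOC][2-6 ALLOC][7-9 ALLOC][10-25 FREE]
Op 5: free(c) -> (freed c); heap: [0-1 ALLOC][2-6 ALLOC][7-25 FREE]
Op 6: a = realloc(a, 6) -> a = 7; heap: [0-1 FREE][2-6 ALLOC][7-12 ALLOC][13-25 FREE]
Op 7: d = malloc(8) -> d = 13; heap: [0-1 FREE][2-6 ALLOC][7-12 ALLOC][13-20 ALLOC][21-25 FREE]
free(b): b = 2 -> block [2-6 ALLOC]; mark free, coalesce with adjacent free neighbors -> [0-6 FREE][7-12 ALLOC][13-20 ALLOC][21-25 FREE]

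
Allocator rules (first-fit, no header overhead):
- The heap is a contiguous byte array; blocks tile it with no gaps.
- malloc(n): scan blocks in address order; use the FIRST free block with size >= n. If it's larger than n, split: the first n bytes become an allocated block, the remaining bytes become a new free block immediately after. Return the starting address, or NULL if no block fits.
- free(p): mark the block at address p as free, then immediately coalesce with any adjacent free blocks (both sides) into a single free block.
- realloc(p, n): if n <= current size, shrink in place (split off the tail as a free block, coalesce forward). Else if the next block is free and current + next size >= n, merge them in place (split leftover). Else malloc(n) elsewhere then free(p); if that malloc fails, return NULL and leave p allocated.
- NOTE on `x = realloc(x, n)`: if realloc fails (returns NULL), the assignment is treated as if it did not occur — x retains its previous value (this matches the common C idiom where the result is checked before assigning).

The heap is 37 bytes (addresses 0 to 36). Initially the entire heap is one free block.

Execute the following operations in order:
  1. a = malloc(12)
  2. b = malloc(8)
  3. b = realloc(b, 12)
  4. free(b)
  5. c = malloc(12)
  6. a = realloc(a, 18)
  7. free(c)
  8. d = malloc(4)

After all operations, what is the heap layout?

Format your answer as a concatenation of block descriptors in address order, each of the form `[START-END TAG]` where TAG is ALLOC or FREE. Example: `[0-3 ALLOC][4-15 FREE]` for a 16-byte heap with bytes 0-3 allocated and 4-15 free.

Op 1: a = malloc(12) -> a = 0; heap: [0-11 ALLOC][12-36 FREE]
Op 2: b = malloc(8) -> b = 12; heap: [0-11 ALLOC][12-19 ALLOC][20-36 FREE]
Op 3: b = realloc(b, 12) -> b = 12; heap: [0-11 ALLOC][12-23 ALLOC][24-36 FREE]
Op 4: free(b) -> (freed b); heap: [0-11 ALLOC][12-36 FREE]
Op 5: c = malloc(12) -> c = 12; heap: [0-11 ALLOC][12-23 ALLOC][24-36 FREE]
Op 6: a = realloc(a, 18) -> NULL (a unchanged); heap: [0-11 ALLOC][12-23 ALLOC][24-36 FREE]
Op 7: free(c) -> (freed c); heap: [0-11 ALLOC][12-36 FREE]
Op 8: d = malloc(4) -> d = 12; heap: [0-11 ALLOC][12-15 ALLOC][16-36 FREE]

Answer: [0-11 ALLOC][12-15 ALLOC][16-36 FREE]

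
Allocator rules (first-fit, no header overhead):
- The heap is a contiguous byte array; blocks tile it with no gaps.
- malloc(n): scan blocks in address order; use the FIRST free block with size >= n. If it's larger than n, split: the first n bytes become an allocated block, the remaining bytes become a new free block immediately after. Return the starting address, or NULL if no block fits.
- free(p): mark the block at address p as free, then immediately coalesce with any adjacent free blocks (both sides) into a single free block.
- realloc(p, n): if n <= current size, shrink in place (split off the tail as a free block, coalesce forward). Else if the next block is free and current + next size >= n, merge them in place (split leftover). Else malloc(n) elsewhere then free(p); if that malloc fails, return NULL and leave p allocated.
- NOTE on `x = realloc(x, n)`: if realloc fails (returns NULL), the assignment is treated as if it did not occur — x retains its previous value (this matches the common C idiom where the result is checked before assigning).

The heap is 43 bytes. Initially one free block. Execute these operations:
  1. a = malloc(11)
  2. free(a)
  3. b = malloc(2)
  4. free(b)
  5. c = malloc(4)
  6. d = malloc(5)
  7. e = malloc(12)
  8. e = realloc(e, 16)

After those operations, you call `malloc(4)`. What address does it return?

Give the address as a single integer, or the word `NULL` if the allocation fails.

Answer: 25

Derivation:
Op 1: a = malloc(11) -> a = 0; heap: [0-10 ALLOC][11-42 FREE]
Op 2: free(a) -> (freed a); heap: [0-42 FREE]
Op 3: b = malloc(2) -> b = 0; heap: [0-1 ALLOC][2-42 FREE]
Op 4: free(b) -> (freed b); heap: [0-42 FREE]
Op 5: c = malloc(4) -> c = 0; heap: [0-3 ALLOC][4-42 FREE]
Op 6: d = malloc(5) -> d = 4; heap: [0-3 ALLOC][4-8 ALLOC][9-42 FREE]
Op 7: e = malloc(12) -> e = 9; heap: [0-3 ALLOC][4-8 ALLOC][9-20 ALLOC][21-42 FREE]
Op 8: e = realloc(e, 16) -> e = 9; heap: [0-3 ALLOC][4-8 ALLOC][9-24 ALLOC][25-42 FREE]
malloc(4): first-fit scan over [0-3 ALLOC][4-8 ALLOC][9-24 ALLOC][25-42 FREE] -> 25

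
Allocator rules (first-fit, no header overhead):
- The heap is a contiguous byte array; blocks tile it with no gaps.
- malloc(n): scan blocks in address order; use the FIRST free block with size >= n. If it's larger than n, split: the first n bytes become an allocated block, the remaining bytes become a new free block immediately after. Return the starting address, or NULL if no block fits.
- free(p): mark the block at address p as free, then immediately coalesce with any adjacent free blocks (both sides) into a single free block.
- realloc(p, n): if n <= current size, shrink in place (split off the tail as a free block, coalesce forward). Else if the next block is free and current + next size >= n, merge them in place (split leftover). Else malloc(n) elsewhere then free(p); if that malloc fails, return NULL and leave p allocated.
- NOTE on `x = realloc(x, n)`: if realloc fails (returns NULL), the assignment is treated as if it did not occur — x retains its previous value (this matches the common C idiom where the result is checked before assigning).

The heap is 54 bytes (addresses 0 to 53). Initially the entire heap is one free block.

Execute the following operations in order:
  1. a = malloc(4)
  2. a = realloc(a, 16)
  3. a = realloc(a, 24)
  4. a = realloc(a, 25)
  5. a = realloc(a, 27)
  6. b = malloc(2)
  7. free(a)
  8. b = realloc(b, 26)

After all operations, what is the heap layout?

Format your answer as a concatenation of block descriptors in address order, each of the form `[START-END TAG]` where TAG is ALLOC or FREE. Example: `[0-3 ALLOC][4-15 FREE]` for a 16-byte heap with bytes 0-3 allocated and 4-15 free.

Answer: [0-26 FREE][27-52 ALLOC][53-53 FREE]

Derivation:
Op 1: a = malloc(4) -> a = 0; heap: [0-3 ALLOC][4-53 FREE]
Op 2: a = realloc(a, 16) -> a = 0; heap: [0-15 ALLOC][16-53 FREE]
Op 3: a = realloc(a, 24) -> a = 0; heap: [0-23 ALLOC][24-53 FREE]
Op 4: a = realloc(a, 25) -> a = 0; heap: [0-24 ALLOC][25-53 FREE]
Op 5: a = realloc(a, 27) -> a = 0; heap: [0-26 ALLOC][27-53 FREE]
Op 6: b = malloc(2) -> b = 27; heap: [0-26 ALLOC][27-28 ALLOC][29-53 FREE]
Op 7: free(a) -> (freed a); heap: [0-26 FREE][27-28 ALLOC][29-53 FREE]
Op 8: b = realloc(b, 26) -> b = 27; heap: [0-26 FREE][27-52 ALLOC][53-53 FREE]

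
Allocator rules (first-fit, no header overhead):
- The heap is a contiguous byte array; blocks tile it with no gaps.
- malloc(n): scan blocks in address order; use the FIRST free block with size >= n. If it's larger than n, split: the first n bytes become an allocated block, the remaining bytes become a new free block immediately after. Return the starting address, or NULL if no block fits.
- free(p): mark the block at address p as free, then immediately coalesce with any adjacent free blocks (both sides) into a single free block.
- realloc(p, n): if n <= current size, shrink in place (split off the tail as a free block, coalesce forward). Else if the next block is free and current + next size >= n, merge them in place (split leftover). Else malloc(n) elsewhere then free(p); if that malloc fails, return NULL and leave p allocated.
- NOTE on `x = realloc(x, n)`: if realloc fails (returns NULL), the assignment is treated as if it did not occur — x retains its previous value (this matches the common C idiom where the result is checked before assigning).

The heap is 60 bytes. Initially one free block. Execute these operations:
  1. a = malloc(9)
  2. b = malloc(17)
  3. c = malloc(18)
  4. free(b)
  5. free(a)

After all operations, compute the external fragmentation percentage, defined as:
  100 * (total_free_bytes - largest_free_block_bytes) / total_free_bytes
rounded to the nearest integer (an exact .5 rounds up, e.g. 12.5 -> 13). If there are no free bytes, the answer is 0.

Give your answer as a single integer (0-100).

Op 1: a = malloc(9) -> a = 0; heap: [0-8 ALLOC][9-59 FREE]
Op 2: b = malloc(17) -> b = 9; heap: [0-8 ALLOC][9-25 ALLOC][26-59 FREE]
Op 3: c = malloc(18) -> c = 26; heap: [0-8 ALLOC][9-25 ALLOC][26-43 ALLOC][44-59 FREE]
Op 4: free(b) -> (freed b); heap: [0-8 ALLOC][9-25 FREE][26-43 ALLOC][44-59 FREE]
Op 5: free(a) -> (freed a); heap: [0-25 FREE][26-43 ALLOC][44-59 FREE]
Free blocks: [26 16] total_free=42 largest=26 -> 100*(42-26)/42 = 1600/42 ≈ 38.095 -> rounds to 38

Answer: 38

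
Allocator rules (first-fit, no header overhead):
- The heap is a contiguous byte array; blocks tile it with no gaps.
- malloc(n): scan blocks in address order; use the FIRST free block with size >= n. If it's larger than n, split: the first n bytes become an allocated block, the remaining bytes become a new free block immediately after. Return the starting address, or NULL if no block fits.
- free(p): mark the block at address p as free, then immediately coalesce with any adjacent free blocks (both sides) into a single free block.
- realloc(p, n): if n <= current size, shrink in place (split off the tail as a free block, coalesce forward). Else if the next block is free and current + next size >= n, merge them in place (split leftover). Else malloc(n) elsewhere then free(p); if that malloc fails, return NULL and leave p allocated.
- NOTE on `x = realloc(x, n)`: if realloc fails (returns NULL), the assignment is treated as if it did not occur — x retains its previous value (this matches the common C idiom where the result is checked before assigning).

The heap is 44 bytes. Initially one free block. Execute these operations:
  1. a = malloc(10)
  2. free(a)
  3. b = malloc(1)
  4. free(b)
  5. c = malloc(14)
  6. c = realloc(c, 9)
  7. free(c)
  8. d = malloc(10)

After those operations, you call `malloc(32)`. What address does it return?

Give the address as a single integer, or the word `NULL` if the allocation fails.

Answer: 10

Derivation:
Op 1: a = malloc(10) -> a = 0; heap: [0-9 ALLOC][10-43 FREE]
Op 2: free(a) -> (freed a); heap: [0-43 FREE]
Op 3: b = malloc(1) -> b = 0; heap: [0-0 ALLOC][1-43 FREE]
Op 4: free(b) -> (freed b); heap: [0-43 FREE]
Op 5: c = malloc(14) -> c = 0; heap: [0-13 ALLOC][14-43 FREE]
Op 6: c = realloc(c, 9) -> c = 0; heap: [0-8 ALLOC][9-43 FREE]
Op 7: free(c) -> (freed c); heap: [0-43 FREE]
Op 8: d = malloc(10) -> d = 0; heap: [0-9 ALLOC][10-43 FREE]
malloc(32): first-fit scan over [0-9 ALLOC][10-43 FREE] -> 10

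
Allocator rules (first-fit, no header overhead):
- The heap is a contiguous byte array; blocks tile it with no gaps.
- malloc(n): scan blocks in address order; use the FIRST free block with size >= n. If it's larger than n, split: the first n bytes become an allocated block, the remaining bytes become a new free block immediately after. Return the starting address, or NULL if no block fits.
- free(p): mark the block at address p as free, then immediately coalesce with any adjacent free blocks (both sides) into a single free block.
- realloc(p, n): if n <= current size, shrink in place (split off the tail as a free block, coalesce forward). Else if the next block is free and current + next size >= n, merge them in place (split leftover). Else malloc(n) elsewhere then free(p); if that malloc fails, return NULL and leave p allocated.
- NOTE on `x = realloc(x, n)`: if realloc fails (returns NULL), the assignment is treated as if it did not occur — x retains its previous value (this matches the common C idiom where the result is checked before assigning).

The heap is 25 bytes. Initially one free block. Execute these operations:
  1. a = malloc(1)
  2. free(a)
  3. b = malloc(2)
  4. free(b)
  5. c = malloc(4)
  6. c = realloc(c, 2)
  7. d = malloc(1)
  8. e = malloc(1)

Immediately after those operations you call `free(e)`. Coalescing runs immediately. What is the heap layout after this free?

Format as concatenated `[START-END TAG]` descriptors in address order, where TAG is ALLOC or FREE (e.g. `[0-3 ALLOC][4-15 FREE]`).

Answer: [0-1 ALLOC][2-2 ALLOC][3-24 FREE]

Derivation:
Op 1: a = malloc(1) -> a = 0; heap: [0-0 ALLOC][1-24 FREE]
Op 2: free(a) -> (freed a); heap: [0-24 FREE]
Op 3: b = malloc(2) -> b = 0; heap: [0-1 ALLOC][2-24 FREE]
Op 4: free(b) -> (freed b); heap: [0-24 FREE]
Op 5: c = malloc(4) -> c = 0; heap: [0-3 ALLOC][4-24 FREE]
Op 6: c = realloc(c, 2) -> c = 0; heap: [0-1 ALLOC][2-24 FREE]
Op 7: d = malloc(1) -> d = 2; heap: [0-1 ALLOC][2-2 ALLOC][3-24 FREE]
Op 8: e = malloc(1) -> e = 3; heap: [0-1 ALLOC][2-2 ALLOC][3-3 ALLOC][4-24 FREE]
free(e): e = 3 -> block [3-3 ALLOC]; mark free, coalesce with adjacent free neighbors -> [0-1 ALLOC][2-2 ALLOC][3-24 FREE]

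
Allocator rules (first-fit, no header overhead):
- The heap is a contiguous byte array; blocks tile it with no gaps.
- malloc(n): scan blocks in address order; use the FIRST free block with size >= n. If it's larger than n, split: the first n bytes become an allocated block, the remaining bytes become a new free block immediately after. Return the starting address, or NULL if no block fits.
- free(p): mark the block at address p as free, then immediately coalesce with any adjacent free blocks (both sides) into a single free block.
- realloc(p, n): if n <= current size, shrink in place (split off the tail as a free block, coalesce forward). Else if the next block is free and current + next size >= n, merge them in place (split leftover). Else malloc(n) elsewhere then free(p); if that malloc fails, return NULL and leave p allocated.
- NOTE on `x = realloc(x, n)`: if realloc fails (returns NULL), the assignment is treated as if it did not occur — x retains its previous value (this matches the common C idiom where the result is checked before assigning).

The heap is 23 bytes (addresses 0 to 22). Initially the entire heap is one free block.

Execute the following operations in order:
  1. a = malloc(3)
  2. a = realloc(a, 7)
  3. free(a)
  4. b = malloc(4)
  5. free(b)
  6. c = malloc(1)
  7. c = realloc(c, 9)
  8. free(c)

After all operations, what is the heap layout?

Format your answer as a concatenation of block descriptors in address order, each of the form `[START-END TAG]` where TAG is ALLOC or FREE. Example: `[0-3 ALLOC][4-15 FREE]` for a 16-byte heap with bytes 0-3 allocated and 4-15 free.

Answer: [0-22 FREE]

Derivation:
Op 1: a = malloc(3) -> a = 0; heap: [0-2 ALLOC][3-22 FREE]
Op 2: a = realloc(a, 7) -> a = 0; heap: [0-6 ALLOC][7-22 FREE]
Op 3: free(a) -> (freed a); heap: [0-22 FREE]
Op 4: b = malloc(4) -> b = 0; heap: [0-3 ALLOC][4-22 FREE]
Op 5: free(b) -> (freed b); heap: [0-22 FREE]
Op 6: c = malloc(1) -> c = 0; heap: [0-0 ALLOC][1-22 FREE]
Op 7: c = realloc(c, 9) -> c = 0; heap: [0-8 ALLOC][9-22 FREE]
Op 8: free(c) -> (freed c); heap: [0-22 FREE]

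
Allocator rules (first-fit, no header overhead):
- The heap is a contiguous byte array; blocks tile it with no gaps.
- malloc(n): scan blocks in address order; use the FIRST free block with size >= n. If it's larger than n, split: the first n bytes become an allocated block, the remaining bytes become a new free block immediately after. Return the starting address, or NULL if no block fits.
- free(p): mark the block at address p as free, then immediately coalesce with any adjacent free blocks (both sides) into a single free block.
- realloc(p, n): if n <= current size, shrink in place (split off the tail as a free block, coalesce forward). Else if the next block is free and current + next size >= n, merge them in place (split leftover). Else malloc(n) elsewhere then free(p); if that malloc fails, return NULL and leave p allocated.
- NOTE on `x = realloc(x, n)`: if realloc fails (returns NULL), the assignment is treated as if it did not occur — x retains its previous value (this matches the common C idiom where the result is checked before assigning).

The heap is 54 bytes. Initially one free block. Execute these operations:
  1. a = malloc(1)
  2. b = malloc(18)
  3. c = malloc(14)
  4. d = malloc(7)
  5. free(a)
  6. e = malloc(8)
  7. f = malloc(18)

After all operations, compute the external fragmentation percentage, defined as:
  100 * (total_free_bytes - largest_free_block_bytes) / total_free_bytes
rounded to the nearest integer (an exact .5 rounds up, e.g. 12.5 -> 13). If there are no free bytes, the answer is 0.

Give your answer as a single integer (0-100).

Answer: 14

Derivation:
Op 1: a = malloc(1) -> a = 0; heap: [0-0 ALLOC][1-53 FREE]
Op 2: b = malloc(18) -> b = 1; heap: [0-0 ALLOC][1-18 ALLOC][19-53 FREE]
Op 3: c = malloc(14) -> c = 19; heap: [0-0 ALLOC][1-18 ALLOC][19-32 ALLOC][33-53 FREE]
Op 4: d = malloc(7) -> d = 33; heap: [0-0 ALLOC][1-18 ALLOC][19-32 ALLOC][33-39 ALLOC][40-53 FREE]
Op 5: free(a) -> (freed a); heap: [0-0 FREE][1-18 ALLOC][19-32 ALLOC][33-39 ALLOC][40-53 FREE]
Op 6: e = malloc(8) -> e = 40; heap: [0-0 FREE][1-18 ALLOC][19-32 ALLOC][33-39 ALLOC][40-47 ALLOC][48-53 FREE]
Op 7: f = malloc(18) -> f = NULL; heap: [0-0 FREE][1-18 ALLOC][19-32 ALLOC][33-39 ALLOC][40-47 ALLOC][48-53 FREE]
Free blocks: [1 6] total_free=7 largest=6 -> 100*(7-6)/7 = 100/7 ≈ 14.286 -> rounds to 14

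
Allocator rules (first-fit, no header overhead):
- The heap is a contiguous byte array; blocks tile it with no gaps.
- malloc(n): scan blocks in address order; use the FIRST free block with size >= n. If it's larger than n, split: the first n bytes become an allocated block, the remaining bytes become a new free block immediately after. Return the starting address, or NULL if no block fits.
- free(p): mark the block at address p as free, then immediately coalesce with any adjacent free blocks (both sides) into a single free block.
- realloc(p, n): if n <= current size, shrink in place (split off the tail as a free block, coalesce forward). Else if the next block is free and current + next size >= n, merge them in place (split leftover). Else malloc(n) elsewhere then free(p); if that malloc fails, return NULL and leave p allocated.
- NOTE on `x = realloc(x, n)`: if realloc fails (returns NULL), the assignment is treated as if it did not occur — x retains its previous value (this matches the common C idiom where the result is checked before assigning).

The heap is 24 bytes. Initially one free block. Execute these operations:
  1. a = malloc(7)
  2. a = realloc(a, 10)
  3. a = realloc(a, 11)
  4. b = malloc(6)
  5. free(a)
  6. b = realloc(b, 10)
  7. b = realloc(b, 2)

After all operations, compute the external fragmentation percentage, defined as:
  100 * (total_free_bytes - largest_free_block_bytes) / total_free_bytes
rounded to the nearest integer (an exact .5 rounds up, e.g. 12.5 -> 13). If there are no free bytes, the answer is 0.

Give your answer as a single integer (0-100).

Op 1: a = malloc(7) -> a = 0; heap: [0-6 ALLOC][7-23 FREE]
Op 2: a = realloc(a, 10) -> a = 0; heap: [0-9 ALLOC][10-23 FREE]
Op 3: a = realloc(a, 11) -> a = 0; heap: [0-10 ALLOC][11-23 FREE]
Op 4: b = malloc(6) -> b = 11; heap: [0-10 ALLOC][11-16 ALLOC][17-23 FREE]
Op 5: free(a) -> (freed a); heap: [0-10 FREE][11-16 ALLOC][17-23 FREE]
Op 6: b = realloc(b, 10) -> b = 11; heap: [0-10 FREE][11-20 ALLOC][21-23 FREE]
Op 7: b = realloc(b, 2) -> b = 11; heap: [0-10 FREE][11-12 ALLOC][13-23 FREE]
Free blocks: [11 11] total_free=22 largest=11 -> 100*(22-11)/22 = 1100/22 = 50

Answer: 50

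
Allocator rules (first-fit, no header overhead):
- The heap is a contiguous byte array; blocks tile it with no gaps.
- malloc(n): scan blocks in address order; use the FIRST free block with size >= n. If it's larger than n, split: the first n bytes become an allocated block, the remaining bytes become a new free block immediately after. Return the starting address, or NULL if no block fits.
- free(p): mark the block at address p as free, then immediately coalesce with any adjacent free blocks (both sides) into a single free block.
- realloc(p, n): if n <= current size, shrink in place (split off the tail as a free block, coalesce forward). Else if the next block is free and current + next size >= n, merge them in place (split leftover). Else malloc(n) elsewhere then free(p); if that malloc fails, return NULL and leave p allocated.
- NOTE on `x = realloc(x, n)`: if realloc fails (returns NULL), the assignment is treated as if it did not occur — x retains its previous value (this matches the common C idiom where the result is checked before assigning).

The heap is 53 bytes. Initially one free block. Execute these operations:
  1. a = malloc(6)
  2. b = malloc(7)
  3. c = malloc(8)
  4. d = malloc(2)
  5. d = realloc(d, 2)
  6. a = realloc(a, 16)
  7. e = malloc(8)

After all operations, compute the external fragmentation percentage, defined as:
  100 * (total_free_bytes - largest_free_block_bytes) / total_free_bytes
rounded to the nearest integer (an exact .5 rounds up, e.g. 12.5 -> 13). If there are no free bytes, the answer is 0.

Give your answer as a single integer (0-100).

Op 1: a = malloc(6) -> a = 0; heap: [0-5 ALLOC][6-52 FREE]
Op 2: b = malloc(7) -> b = 6; heap: [0-5 ALLOC][6-12 ALLOC][13-52 FREE]
Op 3: c = malloc(8) -> c = 13; heap: [0-5 ALLOC][6-12 ALLOC][13-20 ALLOC][21-52 FREE]
Op 4: d = malloc(2) -> d = 21; heap: [0-5 ALLOC][6-12 ALLOC][13-20 ALLOC][21-22 ALLOC][23-52 FREE]
Op 5: d = realloc(d, 2) -> d = 21; heap: [0-5 ALLOC][6-12 ALLOC][13-20 ALLOC][21-22 ALLOC][23-52 FREE]
Op 6: a = realloc(a, 16) -> a = 23; heap: [0-5 FREE][6-12 ALLOC][13-20 ALLOC][21-22 ALLOC][23-38 ALLOC][39-52 FREE]
Op 7: e = malloc(8) -> e = 39; heap: [0-5 FREE][6-12 ALLOC][13-20 ALLOC][21-22 ALLOC][23-38 ALLOC][39-46 ALLOC][47-52 FREE]
Free blocks: [6 6] total_free=12 largest=6 -> 100*(12-6)/12 = 600/12 = 50

Answer: 50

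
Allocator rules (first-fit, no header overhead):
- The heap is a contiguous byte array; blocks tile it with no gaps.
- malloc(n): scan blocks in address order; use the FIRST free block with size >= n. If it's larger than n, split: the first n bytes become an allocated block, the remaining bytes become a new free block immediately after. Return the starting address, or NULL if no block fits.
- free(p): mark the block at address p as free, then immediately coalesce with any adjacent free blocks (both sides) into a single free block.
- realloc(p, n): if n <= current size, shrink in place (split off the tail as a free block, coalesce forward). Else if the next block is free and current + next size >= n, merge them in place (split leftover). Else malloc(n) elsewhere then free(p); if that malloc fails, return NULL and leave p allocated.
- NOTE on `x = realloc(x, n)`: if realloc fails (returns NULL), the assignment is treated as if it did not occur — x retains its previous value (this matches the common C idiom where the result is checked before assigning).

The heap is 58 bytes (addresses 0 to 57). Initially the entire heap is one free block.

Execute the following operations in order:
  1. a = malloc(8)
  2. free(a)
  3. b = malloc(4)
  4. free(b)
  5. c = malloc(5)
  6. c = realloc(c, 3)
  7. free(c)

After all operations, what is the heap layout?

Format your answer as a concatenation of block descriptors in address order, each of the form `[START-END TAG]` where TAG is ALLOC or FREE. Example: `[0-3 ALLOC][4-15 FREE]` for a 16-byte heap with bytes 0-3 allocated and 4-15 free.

Op 1: a = malloc(8) -> a = 0; heap: [0-7 ALLOC][8-57 FREE]
Op 2: free(a) -> (freed a); heap: [0-57 FREE]
Op 3: b = malloc(4) -> b = 0; heap: [0-3 ALLOC][4-57 FREE]
Op 4: free(b) -> (freed b); heap: [0-57 FREE]
Op 5: c = malloc(5) -> c = 0; heap: [0-4 ALLOC][5-57 FREE]
Op 6: c = realloc(c, 3) -> c = 0; heap: [0-2 ALLOC][3-57 FREE]
Op 7: free(c) -> (freed c); heap: [0-57 FREE]

Answer: [0-57 FREE]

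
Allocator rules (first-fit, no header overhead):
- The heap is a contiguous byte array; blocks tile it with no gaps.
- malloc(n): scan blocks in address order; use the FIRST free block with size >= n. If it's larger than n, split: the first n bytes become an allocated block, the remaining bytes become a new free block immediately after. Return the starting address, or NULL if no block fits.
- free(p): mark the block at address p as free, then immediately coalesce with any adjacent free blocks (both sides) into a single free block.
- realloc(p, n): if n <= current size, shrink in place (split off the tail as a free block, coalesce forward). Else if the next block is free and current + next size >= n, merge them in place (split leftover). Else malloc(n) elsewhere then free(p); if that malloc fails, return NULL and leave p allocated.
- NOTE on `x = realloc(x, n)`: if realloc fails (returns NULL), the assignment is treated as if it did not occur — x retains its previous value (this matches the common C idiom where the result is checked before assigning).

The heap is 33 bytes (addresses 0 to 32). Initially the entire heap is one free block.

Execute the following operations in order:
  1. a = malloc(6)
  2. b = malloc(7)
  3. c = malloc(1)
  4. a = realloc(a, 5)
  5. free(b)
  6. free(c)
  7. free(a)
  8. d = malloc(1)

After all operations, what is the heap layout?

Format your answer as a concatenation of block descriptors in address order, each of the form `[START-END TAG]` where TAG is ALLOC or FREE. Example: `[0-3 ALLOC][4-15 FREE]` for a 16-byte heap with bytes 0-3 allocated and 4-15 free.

Answer: [0-0 ALLOC][1-32 FREE]

Derivation:
Op 1: a = malloc(6) -> a = 0; heap: [0-5 ALLOC][6-32 FREE]
Op 2: b = malloc(7) -> b = 6; heap: [0-5 ALLOC][6-12 ALLOC][13-32 FREE]
Op 3: c = malloc(1) -> c = 13; heap: [0-5 ALLOC][6-12 ALLOC][13-13 ALLOC][14-32 FREE]
Op 4: a = realloc(a, 5) -> a = 0; heap: [0-4 ALLOC][5-5 FREE][6-12 ALLOC][13-13 ALLOC][14-32 FREE]
Op 5: free(b) -> (freed b); heap: [0-4 ALLOC][5-12 FREE][13-13 ALLOC][14-32 FREE]
Op 6: free(c) -> (freed c); heap: [0-4 ALLOC][5-32 FREE]
Op 7: free(a) -> (freed a); heap: [0-32 FREE]
Op 8: d = malloc(1) -> d = 0; heap: [0-0 ALLOC][1-32 FREE]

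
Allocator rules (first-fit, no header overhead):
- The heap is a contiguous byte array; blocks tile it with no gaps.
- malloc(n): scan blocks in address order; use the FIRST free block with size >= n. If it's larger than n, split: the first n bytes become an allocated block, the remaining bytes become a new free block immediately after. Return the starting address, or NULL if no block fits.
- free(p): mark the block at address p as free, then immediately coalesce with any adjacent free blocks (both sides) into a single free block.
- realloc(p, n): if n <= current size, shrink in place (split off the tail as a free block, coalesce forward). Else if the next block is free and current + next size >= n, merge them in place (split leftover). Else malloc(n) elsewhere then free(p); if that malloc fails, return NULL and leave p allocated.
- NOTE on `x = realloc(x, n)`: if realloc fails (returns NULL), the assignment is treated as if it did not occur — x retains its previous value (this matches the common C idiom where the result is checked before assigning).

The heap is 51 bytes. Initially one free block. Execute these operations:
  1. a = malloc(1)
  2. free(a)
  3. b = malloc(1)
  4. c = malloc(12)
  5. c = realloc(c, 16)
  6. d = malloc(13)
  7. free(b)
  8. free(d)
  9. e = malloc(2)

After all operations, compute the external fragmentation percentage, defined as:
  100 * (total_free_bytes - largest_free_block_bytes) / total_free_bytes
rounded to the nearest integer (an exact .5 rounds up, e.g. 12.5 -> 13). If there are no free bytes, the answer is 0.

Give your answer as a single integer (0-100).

Answer: 3

Derivation:
Op 1: a = malloc(1) -> a = 0; heap: [0-0 ALLOC][1-50 FREE]
Op 2: free(a) -> (freed a); heap: [0-50 FREE]
Op 3: b = malloc(1) -> b = 0; heap: [0-0 ALLOC][1-50 FREE]
Op 4: c = malloc(12) -> c = 1; heap: [0-0 ALLOC][1-12 ALLOC][13-50 FREE]
Op 5: c = realloc(c, 16) -> c = 1; heap: [0-0 ALLOC][1-16 ALLOC][17-50 FREE]
Op 6: d = malloc(13) -> d = 17; heap: [0-0 ALLOC][1-16 ALLOC][17-29 ALLOC][30-50 FREE]
Op 7: free(b) -> (freed b); heap: [0-0 FREE][1-16 ALLOC][17-29 ALLOC][30-50 FREE]
Op 8: free(d) -> (freed d); heap: [0-0 FREE][1-16 ALLOC][17-50 FREE]
Op 9: e = malloc(2) -> e = 17; heap: [0-0 FREE][1-16 ALLOC][17-18 ALLOC][19-50 FREE]
Free blocks: [1 32] total_free=33 largest=32 -> 100*(33-32)/33 = 100/33 ≈ 3.030 -> rounds to 3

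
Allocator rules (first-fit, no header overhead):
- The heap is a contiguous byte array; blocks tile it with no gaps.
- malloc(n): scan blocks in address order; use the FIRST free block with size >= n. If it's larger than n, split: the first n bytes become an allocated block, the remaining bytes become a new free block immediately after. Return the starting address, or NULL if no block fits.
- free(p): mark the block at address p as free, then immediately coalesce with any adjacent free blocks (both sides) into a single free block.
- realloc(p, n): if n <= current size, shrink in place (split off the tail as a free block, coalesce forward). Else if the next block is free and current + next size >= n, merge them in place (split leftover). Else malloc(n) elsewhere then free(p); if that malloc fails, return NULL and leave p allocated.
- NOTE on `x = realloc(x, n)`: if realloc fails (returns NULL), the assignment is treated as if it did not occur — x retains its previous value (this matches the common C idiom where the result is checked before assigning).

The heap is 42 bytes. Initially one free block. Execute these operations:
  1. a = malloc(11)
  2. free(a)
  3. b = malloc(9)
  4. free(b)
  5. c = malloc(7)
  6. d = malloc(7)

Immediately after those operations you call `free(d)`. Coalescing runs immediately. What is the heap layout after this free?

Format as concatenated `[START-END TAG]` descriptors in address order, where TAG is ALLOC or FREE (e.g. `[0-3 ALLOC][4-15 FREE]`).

Answer: [0-6 ALLOC][7-41 FREE]

Derivation:
Op 1: a = malloc(11) -> a = 0; heap: [0-10 ALLOC][11-41 FREE]
Op 2: free(a) -> (freed a); heap: [0-41 FREE]
Op 3: b = malloc(9) -> b = 0; heap: [0-8 ALLOC][9-41 FREE]
Op 4: free(b) -> (freed b); heap: [0-41 FREE]
Op 5: c = malloc(7) -> c = 0; heap: [0-6 ALLOC][7-41 FREE]
Op 6: d = malloc(7) -> d = 7; heap: [0-6 ALLOC][7-13 ALLOC][14-41 FREE]
free(d): d = 7 -> block [7-13 ALLOC]; mark free, coalesce with adjacent free neighbors -> [0-6 ALLOC][7-41 FREE]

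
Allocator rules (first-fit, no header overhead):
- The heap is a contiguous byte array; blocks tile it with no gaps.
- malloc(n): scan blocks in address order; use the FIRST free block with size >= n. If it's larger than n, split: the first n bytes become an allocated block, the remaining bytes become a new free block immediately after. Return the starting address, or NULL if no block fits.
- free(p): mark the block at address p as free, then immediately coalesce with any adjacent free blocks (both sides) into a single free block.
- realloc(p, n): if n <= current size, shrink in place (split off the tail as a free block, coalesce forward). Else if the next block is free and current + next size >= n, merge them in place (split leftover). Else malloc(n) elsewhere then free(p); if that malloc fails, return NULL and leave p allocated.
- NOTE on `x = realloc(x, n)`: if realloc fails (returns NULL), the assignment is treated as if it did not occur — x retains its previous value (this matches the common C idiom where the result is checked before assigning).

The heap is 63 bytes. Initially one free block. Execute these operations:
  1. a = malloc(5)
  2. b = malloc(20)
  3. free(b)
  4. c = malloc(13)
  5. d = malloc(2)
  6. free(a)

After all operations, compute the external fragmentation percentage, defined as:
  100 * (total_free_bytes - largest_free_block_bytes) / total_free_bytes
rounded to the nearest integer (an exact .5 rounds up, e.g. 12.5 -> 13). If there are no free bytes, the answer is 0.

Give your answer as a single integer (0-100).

Op 1: a = malloc(5) -> a = 0; heap: [0-4 ALLOC][5-62 FREE]
Op 2: b = malloc(20) -> b = 5; heap: [0-4 ALLOC][5-24 ALLOC][25-62 FREE]
Op 3: free(b) -> (freed b); heap: [0-4 ALLOC][5-62 FREE]
Op 4: c = malloc(13) -> c = 5; heap: [0-4 ALLOC][5-17 ALLOC][18-62 FREE]
Op 5: d = malloc(2) -> d = 18; heap: [0-4 ALLOC][5-17 ALLOC][18-19 ALLOC][20-62 FREE]
Op 6: free(a) -> (freed a); heap: [0-4 FREE][5-17 ALLOC][18-19 ALLOC][20-62 FREE]
Free blocks: [5 43] total_free=48 largest=43 -> 100*(48-43)/48 = 500/48 ≈ 10.417 -> rounds to 10

Answer: 10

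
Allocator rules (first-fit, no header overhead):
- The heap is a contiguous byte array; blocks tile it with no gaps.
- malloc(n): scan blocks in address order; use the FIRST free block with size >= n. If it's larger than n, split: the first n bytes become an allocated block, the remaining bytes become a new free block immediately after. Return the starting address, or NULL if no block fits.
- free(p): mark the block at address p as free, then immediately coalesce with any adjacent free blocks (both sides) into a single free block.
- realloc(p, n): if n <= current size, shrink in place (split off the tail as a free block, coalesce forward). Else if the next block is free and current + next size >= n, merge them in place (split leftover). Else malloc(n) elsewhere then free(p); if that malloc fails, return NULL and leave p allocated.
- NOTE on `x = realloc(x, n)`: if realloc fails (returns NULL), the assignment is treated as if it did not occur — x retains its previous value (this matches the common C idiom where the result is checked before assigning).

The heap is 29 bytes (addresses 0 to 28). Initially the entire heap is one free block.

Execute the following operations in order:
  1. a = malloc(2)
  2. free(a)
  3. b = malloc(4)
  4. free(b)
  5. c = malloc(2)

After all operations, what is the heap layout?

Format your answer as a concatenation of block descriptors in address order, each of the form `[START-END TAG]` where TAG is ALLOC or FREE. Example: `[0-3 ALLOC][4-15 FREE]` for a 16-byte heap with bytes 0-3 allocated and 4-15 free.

Op 1: a = malloc(2) -> a = 0; heap: [0-1 ALLOC][2-28 FREE]
Op 2: free(a) -> (freed a); heap: [0-28 FREE]
Op 3: b = malloc(4) -> b = 0; heap: [0-3 ALLOC][4-28 FREE]
Op 4: free(b) -> (freed b); heap: [0-28 FREE]
Op 5: c = malloc(2) -> c = 0; heap: [0-1 ALLOC][2-28 FREE]

Answer: [0-1 ALLOC][2-28 FREE]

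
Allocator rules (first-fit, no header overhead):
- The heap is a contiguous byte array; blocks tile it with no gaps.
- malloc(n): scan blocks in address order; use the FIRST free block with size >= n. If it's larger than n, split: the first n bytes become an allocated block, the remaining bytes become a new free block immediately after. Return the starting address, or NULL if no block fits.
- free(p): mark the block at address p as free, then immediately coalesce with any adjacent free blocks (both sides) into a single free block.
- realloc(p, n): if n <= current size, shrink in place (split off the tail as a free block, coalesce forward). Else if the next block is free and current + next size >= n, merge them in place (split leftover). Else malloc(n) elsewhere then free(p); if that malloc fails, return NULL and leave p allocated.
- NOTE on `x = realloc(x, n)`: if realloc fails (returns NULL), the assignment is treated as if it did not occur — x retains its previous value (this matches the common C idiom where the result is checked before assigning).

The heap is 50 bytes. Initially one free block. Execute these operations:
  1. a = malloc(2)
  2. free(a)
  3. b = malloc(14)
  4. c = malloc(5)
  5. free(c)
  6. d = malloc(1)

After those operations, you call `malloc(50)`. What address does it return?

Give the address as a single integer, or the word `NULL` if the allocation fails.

Answer: NULL

Derivation:
Op 1: a = malloc(2) -> a = 0; heap: [0-1 ALLOC][2-49 FREE]
Op 2: free(a) -> (freed a); heap: [0-49 FREE]
Op 3: b = malloc(14) -> b = 0; heap: [0-13 ALLOC][14-49 FREE]
Op 4: c = malloc(5) -> c = 14; heap: [0-13 ALLOC][14-18 ALLOC][19-49 FREE]
Op 5: free(c) -> (freed c); heap: [0-13 ALLOC][14-49 FREE]
Op 6: d = malloc(1) -> d = 14; heap: [0-13 ALLOC][14-14 ALLOC][15-49 FREE]
malloc(50): first-fit scan over [0-13 ALLOC][14-14 ALLOC][15-49 FREE] -> NULL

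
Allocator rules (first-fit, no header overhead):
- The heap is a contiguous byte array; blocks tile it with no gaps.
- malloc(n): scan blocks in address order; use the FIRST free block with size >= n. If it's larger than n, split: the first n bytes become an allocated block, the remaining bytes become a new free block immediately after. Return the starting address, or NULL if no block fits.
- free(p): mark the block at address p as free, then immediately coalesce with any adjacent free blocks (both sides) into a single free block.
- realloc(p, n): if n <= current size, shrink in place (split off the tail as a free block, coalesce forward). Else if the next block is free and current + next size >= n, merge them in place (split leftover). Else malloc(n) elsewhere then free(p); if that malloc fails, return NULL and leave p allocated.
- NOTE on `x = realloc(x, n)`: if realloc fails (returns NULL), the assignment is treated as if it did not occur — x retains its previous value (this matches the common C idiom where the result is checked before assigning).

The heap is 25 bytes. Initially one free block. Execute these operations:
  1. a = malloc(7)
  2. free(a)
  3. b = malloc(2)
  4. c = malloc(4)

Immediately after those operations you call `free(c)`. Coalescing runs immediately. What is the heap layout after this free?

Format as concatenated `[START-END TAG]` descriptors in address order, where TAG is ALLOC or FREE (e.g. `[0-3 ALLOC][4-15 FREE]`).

Answer: [0-1 ALLOC][2-24 FREE]

Derivation:
Op 1: a = malloc(7) -> a = 0; heap: [0-6 ALLOC][7-24 FREE]
Op 2: free(a) -> (freed a); heap: [0-24 FREE]
Op 3: b = malloc(2) -> b = 0; heap: [0-1 ALLOC][2-24 FREE]
Op 4: c = malloc(4) -> c = 2; heap: [0-1 ALLOC][2-5 ALLOC][6-24 FREE]
free(c): c = 2 -> block [2-5 ALLOC]; mark free, coalesce with adjacent free neighbors -> [0-1 ALLOC][2-24 FREE]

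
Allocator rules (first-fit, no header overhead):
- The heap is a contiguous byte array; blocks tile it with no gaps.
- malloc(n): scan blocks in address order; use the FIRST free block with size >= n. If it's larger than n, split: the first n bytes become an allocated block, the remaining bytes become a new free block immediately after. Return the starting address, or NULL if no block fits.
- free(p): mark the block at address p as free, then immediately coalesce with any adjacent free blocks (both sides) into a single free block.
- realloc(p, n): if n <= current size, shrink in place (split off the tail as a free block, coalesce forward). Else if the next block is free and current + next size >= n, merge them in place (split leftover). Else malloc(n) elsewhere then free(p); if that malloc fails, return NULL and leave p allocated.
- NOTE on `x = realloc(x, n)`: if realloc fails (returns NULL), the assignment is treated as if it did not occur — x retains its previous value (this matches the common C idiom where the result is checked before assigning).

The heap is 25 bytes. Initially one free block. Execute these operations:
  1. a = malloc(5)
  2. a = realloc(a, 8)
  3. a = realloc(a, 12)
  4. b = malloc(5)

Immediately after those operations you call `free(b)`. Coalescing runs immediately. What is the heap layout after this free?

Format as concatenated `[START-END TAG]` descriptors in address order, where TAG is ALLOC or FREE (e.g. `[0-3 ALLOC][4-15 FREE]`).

Op 1: a = malloc(5) -> a = 0; heap: [0-4 ALLOC][5-24 FREE]
Op 2: a = realloc(a, 8) -> a = 0; heap: [0-7 ALLOC][8-24 FREE]
Op 3: a = realloc(a, 12) -> a = 0; heap: [0-11 ALLOC][12-24 FREE]
Op 4: b = malloc(5) -> b = 12; heap: [0-11 ALLOC][12-16 ALLOC][17-24 FREE]
free(b): b = 12 -> block [12-16 ALLOC]; mark free, coalesce with adjacent free neighbors -> [0-11 ALLOC][12-24 FREE]

Answer: [0-11 ALLOC][12-24 FREE]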